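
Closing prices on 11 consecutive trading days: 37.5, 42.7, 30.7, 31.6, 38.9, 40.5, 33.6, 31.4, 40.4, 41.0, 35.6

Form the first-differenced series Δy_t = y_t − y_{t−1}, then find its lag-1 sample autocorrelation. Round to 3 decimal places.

First differences Δy: 5.2, -12.0, 0.9, 7.3, 1.6, -6.9, -2.2, 9.0, 0.6, -5.4
Mean of differences = -0.1900
Numerator Σ(Δy_t−Δȳ)(Δy_{t+1}−Δȳ) = -68.8091
Denominator Σ(Δy_t−Δȳ)² = 390.3090
r_1(Δy) = -68.8091 / 390.3090 = -0.176

-0.176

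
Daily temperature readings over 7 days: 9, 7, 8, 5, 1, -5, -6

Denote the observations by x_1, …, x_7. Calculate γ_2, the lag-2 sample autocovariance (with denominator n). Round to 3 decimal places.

4.466

Mean x̄ = (9 + 7 + 8 + 5 + 1 − 5 − 6)/7 = 2.7143
Σ_{t=1}^{5}(x_t−x̄)(x_{t+2}−x̄) = 31.2653
γ_2 = 31.2653 / 7 = 4.466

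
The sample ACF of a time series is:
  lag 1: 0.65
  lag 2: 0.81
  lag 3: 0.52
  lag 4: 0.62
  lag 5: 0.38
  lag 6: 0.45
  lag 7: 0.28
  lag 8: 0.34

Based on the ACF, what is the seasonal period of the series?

2

The largest autocorrelation is r_2 = 0.81; the remaining lags stay at or below 0.65.
The dominant spike at lag 2 indicates a seasonal period of 2.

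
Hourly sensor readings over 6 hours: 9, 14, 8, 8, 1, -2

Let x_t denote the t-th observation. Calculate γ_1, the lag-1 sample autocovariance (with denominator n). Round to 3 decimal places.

Mean x̄ = (9 + 14 + 8 + 8 + 1 − 2)/6 = 6.3333
Deviations: 2.6667, 7.6667, 1.6667, 1.6667, -5.3333, -8.3333
Σ_{t=1}^{5}(x_t−x̄)(x_{t+1}−x̄) = 71.5556
γ_1 = 71.5556 / 6 = 11.926

11.926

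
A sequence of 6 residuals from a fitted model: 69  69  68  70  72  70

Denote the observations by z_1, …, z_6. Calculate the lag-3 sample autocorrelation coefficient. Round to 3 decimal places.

-0.250

Mean z̄ = (69 + 69 + 68 + 70 + 72 + 70)/6 = 69.6667
Numerator Σ_{t=1}^{3}(z_t−z̄)(z_{t+3}−z̄) = -2.3333
Denominator Σ(z_t−z̄)² = 9.3333
r_3 = -2.3333 / 9.3333 = -0.250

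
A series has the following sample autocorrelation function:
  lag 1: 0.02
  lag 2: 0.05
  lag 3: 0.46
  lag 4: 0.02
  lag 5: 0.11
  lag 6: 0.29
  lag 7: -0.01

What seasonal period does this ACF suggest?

The largest autocorrelation is r_3 = 0.46, with a weaker echo at lag 6 (0.29); the remaining lags stay at or below 0.11.
The dominant spike at lag 3 indicates a seasonal period of 3.

3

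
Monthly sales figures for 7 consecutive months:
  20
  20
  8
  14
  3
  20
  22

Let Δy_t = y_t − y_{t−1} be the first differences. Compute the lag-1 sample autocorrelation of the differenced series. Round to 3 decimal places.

First differences Δy: 0, -12, 6, -11, 17, 2
Mean of differences = 0.3333
Numerator Σ(Δy_t−Δȳ)(Δy_{t+1}−Δȳ) = -291.1111
Denominator Σ(Δy_t−Δȳ)² = 593.3333
r_1(Δy) = -291.1111 / 593.3333 = -0.491

-0.491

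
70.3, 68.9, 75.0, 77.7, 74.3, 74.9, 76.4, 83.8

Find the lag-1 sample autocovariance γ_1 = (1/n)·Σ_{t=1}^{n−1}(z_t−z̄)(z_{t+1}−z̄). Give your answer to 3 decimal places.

Mean z̄ = (70.3 + 68.9 + 75.0 + 77.7 + 74.3 + 74.9 + 76.4 + 83.8)/8 = 75.1625
Σ_{t=1}^{7}(z_t−z̄)(z_{t+1}−z̄) = 39.4586
γ_1 = 39.4586 / 8 = 4.932

4.932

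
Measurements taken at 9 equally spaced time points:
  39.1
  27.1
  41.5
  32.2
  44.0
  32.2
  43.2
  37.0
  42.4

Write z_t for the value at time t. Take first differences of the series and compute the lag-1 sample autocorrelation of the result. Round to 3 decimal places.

-0.876

First differences Δz: -12.0, 14.4, -9.3, 11.8, -11.8, 11.0, -6.2, 5.4
Mean of differences = 0.4125
Numerator Σ(Δz_t−Δz̄)(Δz_{t+1}−Δz̄) = -791.4339
Denominator Σ(Δz_t−Δz̄)² = 903.5688
r_1(Δz) = -791.4339 / 903.5688 = -0.876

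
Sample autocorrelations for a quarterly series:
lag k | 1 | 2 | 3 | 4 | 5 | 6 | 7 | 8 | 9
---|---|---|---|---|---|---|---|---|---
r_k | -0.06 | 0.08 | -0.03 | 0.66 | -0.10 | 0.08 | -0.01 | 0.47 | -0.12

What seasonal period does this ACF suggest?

4

The largest autocorrelation is r_4 = 0.66, with a weaker echo at lag 8 (0.47); the remaining lags stay at or below 0.08.
The dominant spike at lag 4 indicates a seasonal period of 4.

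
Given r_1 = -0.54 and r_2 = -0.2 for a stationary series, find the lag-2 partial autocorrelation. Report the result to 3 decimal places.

-0.694

φ_{22} = (r_2 − r_1²) / (1 − r_1²)
r_1² = (-0.54)² = 0.2916
Numerator = -0.2 − 0.2916 = -0.4916; denominator = 1 − 0.2916 = 0.7084
φ_{22} = -0.4916 / 0.7084 = -0.694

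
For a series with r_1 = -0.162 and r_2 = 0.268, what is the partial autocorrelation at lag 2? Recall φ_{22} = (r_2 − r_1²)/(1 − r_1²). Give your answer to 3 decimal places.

0.248

φ_{22} = (r_2 − r_1²) / (1 − r_1²)
r_1² = (-0.162)² = 0.026244
Numerator = 0.268 − 0.0262 = 0.2418; denominator = 1 − 0.0262 = 0.9738
φ_{22} = 0.2418 / 0.9738 = 0.248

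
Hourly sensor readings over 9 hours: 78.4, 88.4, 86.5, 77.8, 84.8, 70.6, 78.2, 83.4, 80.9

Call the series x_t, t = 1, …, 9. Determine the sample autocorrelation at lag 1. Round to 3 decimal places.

Mean x̄ = (78.4 + 88.4 + 86.5 + 77.8 + 84.8 + 70.6 + 78.2 + 83.4 + 80.9)/9 = 81.0000
Numerator Σ_{t=1}^{8}(x_t−x̄)(x_{t+1}−x̄) = -25.6600
Denominator Σ(x_t−x̄)² = 238.2200
r_1 = -25.6600 / 238.2200 = -0.108

-0.108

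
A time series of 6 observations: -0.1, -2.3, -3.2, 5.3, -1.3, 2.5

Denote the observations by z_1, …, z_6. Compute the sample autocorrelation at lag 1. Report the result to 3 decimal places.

-0.375

Mean z̄ = (-0.1 − 2.3 − 3.2 + 5.3 − 1.3 + 2.5)/6 = 0.1500
Deviations from mean: -0.2500, -2.4500, -3.3500, 5.1500, -1.4500, 2.3500
Σ(z_t−z̄)(z_{t+1}−z̄) = (0.6125) + (8.2075) + (-17.2525) + (-7.4675) + (-3.4075) = -19.3075
Denominator Σ(z_t−z̄)² = 51.4350
r_1 = -19.3075 / 51.4350 = -0.375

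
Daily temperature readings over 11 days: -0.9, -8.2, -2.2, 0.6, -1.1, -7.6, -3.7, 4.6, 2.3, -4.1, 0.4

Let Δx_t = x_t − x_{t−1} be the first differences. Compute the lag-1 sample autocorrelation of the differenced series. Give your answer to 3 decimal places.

First differences Δx: -7.3, 6.0, 2.8, -1.7, -6.5, 3.9, 8.3, -2.3, -6.4, 4.5
Mean of differences = 0.1300
Numerator Σ(Δx_t−Δx̄)(Δx_{t+1}−Δx̄) = -47.4099
Denominator Σ(Δx_t−Δx̄)² = 292.7010
r_1(Δx) = -47.4099 / 292.7010 = -0.162

-0.162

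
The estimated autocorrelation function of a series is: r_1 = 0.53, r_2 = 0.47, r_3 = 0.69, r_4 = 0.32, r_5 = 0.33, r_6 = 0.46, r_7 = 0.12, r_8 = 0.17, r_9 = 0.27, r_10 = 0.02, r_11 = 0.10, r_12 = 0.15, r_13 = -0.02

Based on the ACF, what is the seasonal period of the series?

The largest autocorrelation is r_3 = 0.69; the remaining lags stay at or below 0.53. The elevated value at lag 1 (0.53), dropping to 0.47 at lag 2, reflects decaying short-term dependence rather than seasonality.
The dominant spike at lag 3 indicates a seasonal period of 3.

3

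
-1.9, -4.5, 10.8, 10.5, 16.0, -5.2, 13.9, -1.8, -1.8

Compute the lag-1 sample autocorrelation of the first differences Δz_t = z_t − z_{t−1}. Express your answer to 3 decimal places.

First differences Δz: -2.6, 15.3, -0.3, 5.5, -21.2, 19.1, -15.7, 0.0
Mean of differences = 0.0125
Numerator Σ(Δz_t−Δz̄)(Δz_{t+1}−Δz̄) = -867.4439
Denominator Σ(Δz_t−Δz̄)² = 1331.9288
r_1(Δz) = -867.4439 / 1331.9288 = -0.651

-0.651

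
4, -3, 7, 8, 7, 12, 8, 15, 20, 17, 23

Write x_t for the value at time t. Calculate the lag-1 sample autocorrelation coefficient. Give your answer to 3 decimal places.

0.557

Mean x̄ = (4 − 3 + 7 + 8 + 7 + 12 + 8 + 15 + 20 + 17 + 23)/11 = 10.7273
Numerator Σ_{t=1}^{10}(x_t−x̄)(x_{t+1}−x̄) = 318.7438
Denominator Σ(x_t−x̄)² = 572.1818
r_1 = 318.7438 / 572.1818 = 0.557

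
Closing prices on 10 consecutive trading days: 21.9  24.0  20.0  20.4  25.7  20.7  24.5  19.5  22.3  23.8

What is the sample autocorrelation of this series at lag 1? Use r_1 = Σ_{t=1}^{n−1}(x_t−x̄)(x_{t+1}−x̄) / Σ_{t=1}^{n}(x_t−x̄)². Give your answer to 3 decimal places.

Mean x̄ = (21.9 + 24.0 + 20.0 + 20.4 + 25.7 + 20.7 + 24.5 + 19.5 + 22.3 + 23.8)/10 = 22.2800
Numerator Σ_{t=1}^{9}(x_t−x̄)(x_{t+1}−x̄) = -21.8264
Denominator Σ(x_t−x̄)² = 40.9960
r_1 = -21.8264 / 40.9960 = -0.532

-0.532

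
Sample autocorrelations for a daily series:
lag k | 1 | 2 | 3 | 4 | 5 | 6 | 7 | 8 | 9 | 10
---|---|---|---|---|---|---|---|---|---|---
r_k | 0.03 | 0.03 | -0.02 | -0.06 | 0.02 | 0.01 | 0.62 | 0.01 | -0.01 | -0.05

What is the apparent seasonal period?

The largest autocorrelation is r_7 = 0.62; the remaining lags stay at or below 0.03.
The dominant spike at lag 7 indicates a seasonal period of 7.

7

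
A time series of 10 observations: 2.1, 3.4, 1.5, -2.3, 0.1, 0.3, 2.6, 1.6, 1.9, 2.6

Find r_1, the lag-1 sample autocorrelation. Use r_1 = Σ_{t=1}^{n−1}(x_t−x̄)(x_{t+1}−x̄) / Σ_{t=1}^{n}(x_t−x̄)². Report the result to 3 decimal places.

Mean x̄ = (2.1 + 3.4 + 1.5 − 2.3 + 0.1 + 0.3 + 2.6 + 1.6 + 1.9 + 2.6)/10 = 1.3800
Numerator Σ_{t=1}^{9}(x_t−x̄)(x_{t+1}−x̄) = 7.0476
Denominator Σ(x_t−x̄)² = 24.2560
r_1 = 7.0476 / 24.2560 = 0.291

0.291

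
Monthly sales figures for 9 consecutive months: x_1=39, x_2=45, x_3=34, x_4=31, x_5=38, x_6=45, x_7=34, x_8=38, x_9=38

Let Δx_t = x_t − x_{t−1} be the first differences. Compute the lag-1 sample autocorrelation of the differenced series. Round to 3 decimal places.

-0.317

First differences Δx: 6, -11, -3, 7, 7, -11, 4, 0
Mean of differences = -0.1250
Numerator Σ(Δx_t−Δx̄)(Δx_{t+1}−Δx̄) = -126.8906
Denominator Σ(Δx_t−Δx̄)² = 400.8750
r_1(Δx) = -126.8906 / 400.8750 = -0.317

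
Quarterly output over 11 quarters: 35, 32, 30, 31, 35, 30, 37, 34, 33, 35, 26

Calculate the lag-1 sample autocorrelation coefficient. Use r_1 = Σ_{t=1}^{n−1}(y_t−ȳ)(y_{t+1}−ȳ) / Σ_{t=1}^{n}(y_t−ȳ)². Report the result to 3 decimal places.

Mean ȳ = (35 + 32 + 30 + 31 + 35 + 30 + 37 + 34 + 33 + 35 + 26)/11 = 32.5455
Numerator Σ_{t=1}^{10}(y_t−ȳ)(y_{t+1}−ȳ) = -25.2066
Denominator Σ(y_t−ȳ)² = 98.7273
r_1 = -25.2066 / 98.7273 = -0.255

-0.255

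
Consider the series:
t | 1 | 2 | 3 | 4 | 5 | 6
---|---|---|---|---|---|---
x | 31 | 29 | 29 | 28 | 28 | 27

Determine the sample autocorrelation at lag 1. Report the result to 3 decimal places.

0.238

Mean x̄ = (31 + 29 + 29 + 28 + 28 + 27)/6 = 28.6667
Σ(x_t−x̄)(x_{t+1}−x̄) = (0.7778) + (0.1111) + (-0.2222) + (0.4444) + (1.1111) = 2.2222
Denominator Σ(x_t−x̄)² = 9.3333
r_1 = 2.2222 / 9.3333 = 0.238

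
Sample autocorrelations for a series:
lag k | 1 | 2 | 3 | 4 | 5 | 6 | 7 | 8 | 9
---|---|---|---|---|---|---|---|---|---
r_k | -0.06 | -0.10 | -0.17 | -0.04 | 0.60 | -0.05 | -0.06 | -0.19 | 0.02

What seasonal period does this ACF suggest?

5

The largest autocorrelation is r_5 = 0.60; the remaining lags stay at or below 0.02.
The dominant spike at lag 5 indicates a seasonal period of 5.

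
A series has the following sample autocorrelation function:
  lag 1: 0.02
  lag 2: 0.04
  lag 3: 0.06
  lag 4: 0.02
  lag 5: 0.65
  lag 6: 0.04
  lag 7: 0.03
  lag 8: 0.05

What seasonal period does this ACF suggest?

The largest autocorrelation is r_5 = 0.65; the remaining lags stay at or below 0.06.
The dominant spike at lag 5 indicates a seasonal period of 5.

5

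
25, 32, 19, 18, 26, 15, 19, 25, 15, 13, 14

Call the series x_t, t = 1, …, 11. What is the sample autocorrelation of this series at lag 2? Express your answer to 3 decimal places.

Mean x̄ = (25 + 32 + 19 + 18 + 26 + 15 + 19 + 25 + 15 + 13 + 14)/11 = 20.0909
Numerator Σ_{t=1}^{9}(x_t−x̄)(x_{t+2}−x̄) = -55.7438
Denominator Σ(x_t−x̄)² = 370.9091
r_2 = -55.7438 / 370.9091 = -0.150

-0.150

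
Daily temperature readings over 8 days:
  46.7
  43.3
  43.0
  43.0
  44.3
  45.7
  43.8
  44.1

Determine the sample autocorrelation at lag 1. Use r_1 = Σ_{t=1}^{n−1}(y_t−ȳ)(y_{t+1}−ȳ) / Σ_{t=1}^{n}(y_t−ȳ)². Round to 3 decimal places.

Mean ȳ = (46.7 + 43.3 + 43.0 + 43.0 + 44.3 + 45.7 + 43.8 + 44.1)/8 = 44.2375
Deviations from mean: 2.4625, -0.9375, -1.2375, -1.2375, 0.0625, 1.4625, -0.4375, -0.1375
Σ(y_t−ȳ)(y_{t+1}−ȳ) = (-2.3086) + (1.1602) + (1.5314) + (-0.0773) + (0.0914) + (-0.6398) + (0.0602) = -0.1827
Denominator Σ(y_t−ȳ)² = 12.3588
r_1 = -0.1827 / 12.3588 = -0.015

-0.015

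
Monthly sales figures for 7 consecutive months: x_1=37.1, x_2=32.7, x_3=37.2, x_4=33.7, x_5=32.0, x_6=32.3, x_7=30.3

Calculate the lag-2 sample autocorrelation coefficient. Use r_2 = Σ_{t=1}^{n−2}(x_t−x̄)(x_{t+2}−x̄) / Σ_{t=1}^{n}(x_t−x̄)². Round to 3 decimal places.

Mean x̄ = (37.1 + 32.7 + 37.2 + 33.7 + 32.0 + 32.3 + 30.3)/7 = 33.6143
Deviations from mean: 3.4857, -0.9143, 3.5857, 0.0857, -1.6143, -1.3143, -3.3143
Σ(x_t−x̄)(x_{t+2}−x̄) = (12.4988) + (-0.0784) + (-5.7884) + (-0.1127) + (5.3502) = 11.8696
Denominator Σ(x_t−x̄)² = 41.1686
r_2 = 11.8696 / 41.1686 = 0.288

0.288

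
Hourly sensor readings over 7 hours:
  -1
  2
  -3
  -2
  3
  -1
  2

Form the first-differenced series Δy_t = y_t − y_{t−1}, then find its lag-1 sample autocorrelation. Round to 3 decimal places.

First differences Δy: 3, -5, 1, 5, -4, 3
Mean of differences = 0.5000
Numerator Σ(Δy_t−Δȳ)(Δy_{t+1}−Δȳ) = -45.7500
Denominator Σ(Δy_t−Δȳ)² = 83.5000
r_1(Δy) = -45.7500 / 83.5000 = -0.548

-0.548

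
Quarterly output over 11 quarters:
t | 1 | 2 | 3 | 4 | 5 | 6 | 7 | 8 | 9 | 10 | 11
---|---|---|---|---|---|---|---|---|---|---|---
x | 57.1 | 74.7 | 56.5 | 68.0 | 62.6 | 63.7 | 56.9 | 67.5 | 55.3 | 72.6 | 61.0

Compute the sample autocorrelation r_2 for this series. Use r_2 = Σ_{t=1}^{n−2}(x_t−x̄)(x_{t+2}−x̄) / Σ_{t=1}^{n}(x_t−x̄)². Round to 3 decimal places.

0.480

Mean x̄ = (57.1 + 74.7 + 56.5 + 68.0 + 62.6 + 63.7 + 56.9 + 67.5 + 55.3 + 72.6 + 61.0)/11 = 63.2636
Numerator Σ_{t=1}^{9}(x_t−x̄)(x_{t+2}−x̄) = 216.7392
Denominator Σ(x_t−x̄)² = 451.7455
r_2 = 216.7392 / 451.7455 = 0.480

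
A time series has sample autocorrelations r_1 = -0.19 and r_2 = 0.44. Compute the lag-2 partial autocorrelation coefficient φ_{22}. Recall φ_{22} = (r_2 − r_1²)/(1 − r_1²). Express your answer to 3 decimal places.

0.419

φ_{22} = (r_2 − r_1²) / (1 − r_1²)
r_1² = (-0.19)² = 0.0361
Numerator = 0.44 − 0.0361 = 0.4039; denominator = 1 − 0.0361 = 0.9639
φ_{22} = 0.4039 / 0.9639 = 0.419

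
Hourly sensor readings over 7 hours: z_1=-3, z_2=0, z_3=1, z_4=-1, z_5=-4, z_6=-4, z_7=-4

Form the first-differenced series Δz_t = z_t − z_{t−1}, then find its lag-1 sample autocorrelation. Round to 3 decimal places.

First differences Δz: 3, 1, -2, -3, 0, 0
Mean of differences = -0.1667
Numerator Σ(Δz_t−Δz̄)(Δz_{t+1}−Δz̄) = 6.3056
Denominator Σ(Δz_t−Δz̄)² = 22.8333
r_1(Δz) = 6.3056 / 22.8333 = 0.276

0.276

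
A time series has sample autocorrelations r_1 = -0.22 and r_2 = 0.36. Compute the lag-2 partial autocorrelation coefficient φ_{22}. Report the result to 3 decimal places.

0.327

φ_{22} = (r_2 − r_1²) / (1 − r_1²)
r_1² = (-0.22)² = 0.0484
Numerator = 0.36 − 0.0484 = 0.3116; denominator = 1 − 0.0484 = 0.9516
φ_{22} = 0.3116 / 0.9516 = 0.327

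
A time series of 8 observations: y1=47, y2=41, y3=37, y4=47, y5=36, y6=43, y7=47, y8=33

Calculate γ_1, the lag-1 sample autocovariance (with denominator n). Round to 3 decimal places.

Mean ȳ = (47 + 41 + 37 + 47 + 36 + 43 + 47 + 33)/8 = 41.3750
Σ_{t=1}^{7}(y_t−ȳ)(y_{t+1}−ȳ) = -102.0156
γ_1 = -102.0156 / 8 = -12.752

-12.752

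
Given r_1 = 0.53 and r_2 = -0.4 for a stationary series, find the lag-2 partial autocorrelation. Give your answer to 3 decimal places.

φ_{22} = (r_2 − r_1²) / (1 − r_1²)
r_1² = (0.53)² = 0.2809
Numerator = -0.4 − 0.2809 = -0.6809; denominator = 1 − 0.2809 = 0.7191
φ_{22} = -0.6809 / 0.7191 = -0.947

-0.947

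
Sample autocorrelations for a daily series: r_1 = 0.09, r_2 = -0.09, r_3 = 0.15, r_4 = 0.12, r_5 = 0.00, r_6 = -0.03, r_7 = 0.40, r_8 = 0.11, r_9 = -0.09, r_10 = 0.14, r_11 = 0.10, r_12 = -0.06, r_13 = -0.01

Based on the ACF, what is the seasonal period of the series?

7

The largest autocorrelation is r_7 = 0.40; the remaining lags stay at or below 0.15.
The dominant spike at lag 7 indicates a seasonal period of 7.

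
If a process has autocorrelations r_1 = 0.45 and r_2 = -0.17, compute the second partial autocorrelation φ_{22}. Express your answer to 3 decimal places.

φ_{22} = (r_2 − r_1²) / (1 − r_1²)
r_1² = (0.45)² = 0.2025
Numerator = -0.17 − 0.2025 = -0.3725; denominator = 1 − 0.2025 = 0.7975
φ_{22} = -0.3725 / 0.7975 = -0.467

-0.467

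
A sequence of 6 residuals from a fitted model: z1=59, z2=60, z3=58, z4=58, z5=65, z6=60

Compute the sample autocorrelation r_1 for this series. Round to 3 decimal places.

Mean z̄ = (59 + 60 + 58 + 58 + 65 + 60)/6 = 60.0000
Σ(z_t−z̄)(z_{t+1}−z̄) = (0.0000) + (0.0000) + (4.0000) + (-10.0000) + (0.0000) = -6.0000
Denominator Σ(z_t−z̄)² = 34.0000
r_1 = -6.0000 / 34.0000 = -0.176

-0.176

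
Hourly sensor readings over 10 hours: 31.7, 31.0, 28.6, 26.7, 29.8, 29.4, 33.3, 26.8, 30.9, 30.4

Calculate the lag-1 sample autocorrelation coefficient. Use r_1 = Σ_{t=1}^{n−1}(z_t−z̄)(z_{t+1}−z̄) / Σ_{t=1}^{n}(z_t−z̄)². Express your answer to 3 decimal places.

-0.253

Mean z̄ = (31.7 + 31.0 + 28.6 + 26.7 + 29.8 + 29.4 + 33.3 + 26.8 + 30.9 + 30.4)/10 = 29.8600
Numerator Σ_{t=1}^{9}(z_t−z̄)(z_{t+1}−z̄) = -9.8696
Denominator Σ(z_t−z̄)² = 39.0440
r_1 = -9.8696 / 39.0440 = -0.253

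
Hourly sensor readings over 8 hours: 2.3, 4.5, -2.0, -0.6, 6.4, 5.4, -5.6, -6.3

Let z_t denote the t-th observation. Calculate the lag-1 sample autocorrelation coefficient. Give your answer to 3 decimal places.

0.201

Mean z̄ = (2.3 + 4.5 − 2.0 − 0.6 + 6.4 + 5.4 − 5.6 − 6.3)/8 = 0.5125
Σ(z_t−z̄)(z_{t+1}−z̄) = (7.1277) + (-10.0186) + (2.7952) + (-6.5498) + (28.7752) + (-29.8748) + (41.6414) = 33.8961
Denominator Σ(z_t−z̄)² = 168.9688
r_1 = 33.8961 / 168.9688 = 0.201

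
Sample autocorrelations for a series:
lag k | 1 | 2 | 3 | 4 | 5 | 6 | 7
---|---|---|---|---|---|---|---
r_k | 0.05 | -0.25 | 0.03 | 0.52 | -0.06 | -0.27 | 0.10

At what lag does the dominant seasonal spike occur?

4

The largest autocorrelation is r_4 = 0.52; the remaining lags stay at or below 0.10.
The dominant spike at lag 4 indicates a seasonal period of 4.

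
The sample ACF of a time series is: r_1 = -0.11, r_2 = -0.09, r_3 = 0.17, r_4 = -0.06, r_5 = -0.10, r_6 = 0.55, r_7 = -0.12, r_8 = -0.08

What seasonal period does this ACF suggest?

The largest autocorrelation is r_6 = 0.55; the remaining lags stay at or below 0.17.
The dominant spike at lag 6 indicates a seasonal period of 6.

6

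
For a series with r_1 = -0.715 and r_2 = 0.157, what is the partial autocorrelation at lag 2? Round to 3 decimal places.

φ_{22} = (r_2 − r_1²) / (1 − r_1²)
r_1² = (-0.715)² = 0.511225
Numerator = 0.157 − 0.5112 = -0.3542; denominator = 1 − 0.5112 = 0.4888
φ_{22} = -0.3542 / 0.4888 = -0.725

-0.725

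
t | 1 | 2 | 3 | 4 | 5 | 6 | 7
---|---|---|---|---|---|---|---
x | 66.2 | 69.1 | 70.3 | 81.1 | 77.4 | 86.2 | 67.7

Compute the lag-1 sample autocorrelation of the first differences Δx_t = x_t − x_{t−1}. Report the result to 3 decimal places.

First differences Δx: 2.9, 1.2, 10.8, -3.7, 8.8, -18.5
Mean of differences = 0.2500
Numerator Σ(Δx_t−Δx̄)(Δx_{t+1}−Δx̄) = -223.2175
Denominator Σ(Δx_t−Δx̄)² = 559.4950
r_1(Δx) = -223.2175 / 559.4950 = -0.399

-0.399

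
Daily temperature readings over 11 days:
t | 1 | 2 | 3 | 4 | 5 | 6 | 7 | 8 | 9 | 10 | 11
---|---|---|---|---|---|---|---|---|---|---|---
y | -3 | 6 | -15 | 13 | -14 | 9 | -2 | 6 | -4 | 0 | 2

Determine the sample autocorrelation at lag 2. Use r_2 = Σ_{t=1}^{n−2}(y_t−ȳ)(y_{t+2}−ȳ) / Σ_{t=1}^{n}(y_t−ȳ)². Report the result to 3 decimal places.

Mean ȳ = (-3 + 6 − 15 + 13 − 14 + 9 − 2 + 6 − 4 + 0 + 2)/11 = -0.1818
Numerator Σ_{t=1}^{9}(y_t−ȳ)(y_{t+2}−ȳ) = 530.6612
Denominator Σ(y_t−ȳ)² = 775.6364
r_2 = 530.6612 / 775.6364 = 0.684

0.684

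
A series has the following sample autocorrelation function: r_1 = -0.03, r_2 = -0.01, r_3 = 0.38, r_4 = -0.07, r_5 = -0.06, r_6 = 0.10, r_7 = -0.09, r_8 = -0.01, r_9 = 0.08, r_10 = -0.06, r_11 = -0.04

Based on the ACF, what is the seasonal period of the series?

3

The largest autocorrelation is r_3 = 0.38; the remaining lags stay at or below 0.10.
The dominant spike at lag 3 indicates a seasonal period of 3.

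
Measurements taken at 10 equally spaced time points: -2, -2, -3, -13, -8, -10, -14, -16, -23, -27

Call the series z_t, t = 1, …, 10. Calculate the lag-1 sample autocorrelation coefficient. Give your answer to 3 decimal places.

0.594

Mean z̄ = (-2 − 2 − 3 − 13 − 8 − 10 − 14 − 16 − 23 − 27)/10 = -11.8000
Numerator Σ_{t=1}^{9}(z_t−z̄)(z_{t+1}−z̄) = 396.5600
Denominator Σ(z_t−z̄)² = 667.6000
r_1 = 396.5600 / 667.6000 = 0.594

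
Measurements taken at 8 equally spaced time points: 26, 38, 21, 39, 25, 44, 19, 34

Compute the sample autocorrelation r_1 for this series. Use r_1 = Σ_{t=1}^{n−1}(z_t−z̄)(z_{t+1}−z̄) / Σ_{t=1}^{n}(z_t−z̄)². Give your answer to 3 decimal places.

-0.845

Mean z̄ = (26 + 38 + 21 + 39 + 25 + 44 + 19 + 34)/8 = 30.7500
Deviations from mean: -4.7500, 7.2500, -9.7500, 8.2500, -5.7500, 13.2500, -11.7500, 3.2500
Σ(z_t−z̄)(z_{t+1}−z̄) = (-34.4375) + (-70.6875) + (-80.4375) + (-47.4375) + (-76.1875) + (-155.6875) + (-38.1875) = -503.0625
Denominator Σ(z_t−z̄)² = 595.5000
r_1 = -503.0625 / 595.5000 = -0.845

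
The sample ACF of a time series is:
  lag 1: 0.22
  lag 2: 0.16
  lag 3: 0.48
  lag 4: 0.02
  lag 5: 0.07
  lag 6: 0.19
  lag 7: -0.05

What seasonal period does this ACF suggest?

3

The largest autocorrelation is r_3 = 0.48; the remaining lags stay at or below 0.22. The elevated value at lag 1 (0.22), dropping to 0.16 at lag 2, reflects decaying short-term dependence rather than seasonality.
The dominant spike at lag 3 indicates a seasonal period of 3.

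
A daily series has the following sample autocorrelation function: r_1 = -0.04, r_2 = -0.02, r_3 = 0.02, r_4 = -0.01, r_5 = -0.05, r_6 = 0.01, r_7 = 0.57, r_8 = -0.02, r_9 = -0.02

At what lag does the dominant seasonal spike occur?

The largest autocorrelation is r_7 = 0.57; the remaining lags stay at or below 0.02.
The dominant spike at lag 7 indicates a seasonal period of 7.

7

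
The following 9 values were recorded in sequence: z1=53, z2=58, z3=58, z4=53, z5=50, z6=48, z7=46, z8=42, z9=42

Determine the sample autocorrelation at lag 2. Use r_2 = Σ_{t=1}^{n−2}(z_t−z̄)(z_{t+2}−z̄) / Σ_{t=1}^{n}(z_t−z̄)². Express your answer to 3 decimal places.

0.306

Mean z̄ = (53 + 58 + 58 + 53 + 50 + 48 + 46 + 42 + 42)/9 = 50.0000
Numerator Σ_{t=1}^{7}(z_t−z̄)(z_{t+2}−z̄) = 90.0000
Denominator Σ(z_t−z̄)² = 294.0000
r_2 = 90.0000 / 294.0000 = 0.306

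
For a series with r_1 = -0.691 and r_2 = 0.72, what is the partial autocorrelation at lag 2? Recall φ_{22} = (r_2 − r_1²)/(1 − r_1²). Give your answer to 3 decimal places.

φ_{22} = (r_2 − r_1²) / (1 − r_1²)
r_1² = (-0.691)² = 0.477481
Numerator = 0.72 − 0.4775 = 0.2425; denominator = 1 − 0.4775 = 0.5225
φ_{22} = 0.2425 / 0.5225 = 0.464

0.464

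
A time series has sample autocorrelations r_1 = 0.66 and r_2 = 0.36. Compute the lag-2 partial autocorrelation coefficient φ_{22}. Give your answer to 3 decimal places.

φ_{22} = (r_2 − r_1²) / (1 − r_1²)
r_1² = (0.66)² = 0.4356
Numerator = 0.36 − 0.4356 = -0.0756; denominator = 1 − 0.4356 = 0.5644
φ_{22} = -0.0756 / 0.5644 = -0.134

-0.134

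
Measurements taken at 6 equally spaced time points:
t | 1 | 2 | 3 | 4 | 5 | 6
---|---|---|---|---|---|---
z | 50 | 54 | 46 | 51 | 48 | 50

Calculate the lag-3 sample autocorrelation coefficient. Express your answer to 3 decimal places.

-0.219

Mean z̄ = (50 + 54 + 46 + 51 + 48 + 50)/6 = 49.8333
Deviations from mean: 0.1667, 4.1667, -3.8333, 1.1667, -1.8333, 0.1667
Numerator Σ_{t=1}^{3}(z_t−z̄)(z_{t+3}−z̄) = -8.0833
Denominator Σ(z_t−z̄)² = 36.8333
r_3 = -8.0833 / 36.8333 = -0.219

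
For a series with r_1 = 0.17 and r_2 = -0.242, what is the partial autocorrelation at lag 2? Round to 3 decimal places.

φ_{22} = (r_2 − r_1²) / (1 − r_1²)
r_1² = (0.17)² = 0.0289
Numerator = -0.242 − 0.0289 = -0.2709; denominator = 1 − 0.0289 = 0.9711
φ_{22} = -0.2709 / 0.9711 = -0.279

-0.279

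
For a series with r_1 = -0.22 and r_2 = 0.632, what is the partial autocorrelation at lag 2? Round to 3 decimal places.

0.613

φ_{22} = (r_2 − r_1²) / (1 − r_1²)
r_1² = (-0.22)² = 0.0484
Numerator = 0.632 − 0.0484 = 0.5836; denominator = 1 − 0.0484 = 0.9516
φ_{22} = 0.5836 / 0.9516 = 0.613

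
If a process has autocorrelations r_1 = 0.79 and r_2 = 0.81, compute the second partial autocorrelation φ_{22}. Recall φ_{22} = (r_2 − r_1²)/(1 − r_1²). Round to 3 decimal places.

φ_{22} = (r_2 − r_1²) / (1 − r_1²)
r_1² = (0.79)² = 0.6241
Numerator = 0.81 − 0.6241 = 0.1859; denominator = 1 − 0.6241 = 0.3759
φ_{22} = 0.1859 / 0.3759 = 0.495

0.495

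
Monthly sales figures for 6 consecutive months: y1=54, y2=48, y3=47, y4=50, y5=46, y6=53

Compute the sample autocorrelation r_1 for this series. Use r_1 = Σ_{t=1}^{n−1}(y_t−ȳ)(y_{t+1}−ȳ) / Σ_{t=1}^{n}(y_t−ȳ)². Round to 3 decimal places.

Mean ȳ = (54 + 48 + 47 + 50 + 46 + 53)/6 = 49.6667
Deviations from mean: 4.3333, -1.6667, -2.6667, 0.3333, -3.6667, 3.3333
Σ(y_t−ȳ)(y_{t+1}−ȳ) = (-7.2222) + (4.4444) + (-0.8889) + (-1.2222) + (-12.2222) = -17.1111
Denominator Σ(y_t−ȳ)² = 53.3333
r_1 = -17.1111 / 53.3333 = -0.321

-0.321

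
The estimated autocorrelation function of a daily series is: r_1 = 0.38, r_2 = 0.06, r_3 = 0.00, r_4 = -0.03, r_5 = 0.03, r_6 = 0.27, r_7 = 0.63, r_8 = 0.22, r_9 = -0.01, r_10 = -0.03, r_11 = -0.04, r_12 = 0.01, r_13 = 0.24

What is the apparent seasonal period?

The largest autocorrelation is r_7 = 0.63; the remaining lags stay at or below 0.38. The elevated value at lag 1 (0.38), dropping to 0.06 at lag 2, reflects decaying short-term dependence rather than seasonality.
The dominant spike at lag 7 indicates a seasonal period of 7.

7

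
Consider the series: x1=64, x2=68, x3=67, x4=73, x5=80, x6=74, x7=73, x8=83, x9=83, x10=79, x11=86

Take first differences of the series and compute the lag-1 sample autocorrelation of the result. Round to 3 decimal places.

First differences Δx: 4, -1, 6, 7, -6, -1, 10, 0, -4, 7
Mean of differences = 2.2000
Numerator Σ(Δx_t−Δx̄)(Δx_{t+1}−Δx̄) = -71.0400
Denominator Σ(Δx_t−Δx̄)² = 255.6000
r_1(Δx) = -71.0400 / 255.6000 = -0.278

-0.278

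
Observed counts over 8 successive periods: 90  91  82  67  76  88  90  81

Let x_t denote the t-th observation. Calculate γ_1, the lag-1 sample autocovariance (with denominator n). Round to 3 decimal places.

Mean x̄ = (90 + 91 + 82 + 67 + 76 + 88 + 90 + 81)/8 = 83.1250
Deviations: 6.8750, 7.8750, -1.1250, -16.1250, -7.1250, 4.8750, 6.8750, -2.1250
Σ_{t=1}^{7}(x_t−x̄)(x_{t+1}−x̄) = 162.4844
γ_1 = 162.4844 / 8 = 20.311

20.311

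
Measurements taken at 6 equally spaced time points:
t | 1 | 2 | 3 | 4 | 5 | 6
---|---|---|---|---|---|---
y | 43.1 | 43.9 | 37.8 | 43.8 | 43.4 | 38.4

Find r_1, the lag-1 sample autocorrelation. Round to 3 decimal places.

-0.393

Mean ȳ = (43.1 + 43.9 + 37.8 + 43.8 + 43.4 + 38.4)/6 = 41.7333
Deviations from mean: 1.3667, 2.1667, -3.9333, 2.0667, 1.6667, -3.3333
Σ(y_t−ȳ)(y_{t+1}−ȳ) = (2.9611) + (-8.5222) + (-8.1289) + (3.4444) + (-5.5556) = -15.8011
Denominator Σ(y_t−ȳ)² = 40.1933
r_1 = -15.8011 / 40.1933 = -0.393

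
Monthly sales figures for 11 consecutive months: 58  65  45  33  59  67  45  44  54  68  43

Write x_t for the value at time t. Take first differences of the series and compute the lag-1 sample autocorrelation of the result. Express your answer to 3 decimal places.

-0.138

First differences Δx: 7, -20, -12, 26, 8, -22, -1, 10, 14, -25
Mean of differences = -1.5000
Numerator Σ(Δx_t−Δx̄)(Δx_{t+1}−Δx̄) = -375.7500
Denominator Σ(Δx_t−Δx̄)² = 2716.5000
r_1(Δx) = -375.7500 / 2716.5000 = -0.138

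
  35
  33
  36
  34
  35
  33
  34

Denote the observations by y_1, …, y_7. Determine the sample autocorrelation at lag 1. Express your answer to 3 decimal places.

Mean ȳ = (35 + 33 + 36 + 34 + 35 + 33 + 34)/7 = 34.2857
Deviations from mean: 0.7143, -1.2857, 1.7143, -0.2857, 0.7143, -1.2857, -0.2857
Σ(y_t−ȳ)(y_{t+1}−ȳ) = (-0.9184) + (-2.2041) + (-0.4898) + (-0.2041) + (-0.9184) + (0.3673) = -4.3673
Denominator Σ(y_t−ȳ)² = 7.4286
r_1 = -4.3673 / 7.4286 = -0.588

-0.588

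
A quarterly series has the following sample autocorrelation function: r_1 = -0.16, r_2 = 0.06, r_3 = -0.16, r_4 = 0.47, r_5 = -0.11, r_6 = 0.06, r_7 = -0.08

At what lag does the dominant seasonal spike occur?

The largest autocorrelation is r_4 = 0.47; the remaining lags stay at or below 0.06.
The dominant spike at lag 4 indicates a seasonal period of 4.

4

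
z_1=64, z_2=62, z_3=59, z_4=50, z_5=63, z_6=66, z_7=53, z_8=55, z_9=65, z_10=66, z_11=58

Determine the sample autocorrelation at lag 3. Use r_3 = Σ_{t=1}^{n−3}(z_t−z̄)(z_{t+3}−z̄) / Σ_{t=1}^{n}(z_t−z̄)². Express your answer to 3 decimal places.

Mean z̄ = (64 + 62 + 59 + 50 + 63 + 66 + 53 + 55 + 65 + 66 + 58)/11 = 60.0909
Numerator Σ_{t=1}^{8}(z_t−z̄)(z_{t+3}−z̄) = 14.1570
Denominator Σ(z_t−z̄)² = 304.9091
r_3 = 14.1570 / 304.9091 = 0.046

0.046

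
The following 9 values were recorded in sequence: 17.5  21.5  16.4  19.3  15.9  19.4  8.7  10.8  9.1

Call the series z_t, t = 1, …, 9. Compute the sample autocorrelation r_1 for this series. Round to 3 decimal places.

Mean z̄ = (17.5 + 21.5 + 16.4 + 19.3 + 15.9 + 19.4 + 8.7 + 10.8 + 9.1)/9 = 15.4000
Numerator Σ_{t=1}^{8}(z_t−z̄)(z_{t+1}−z̄) = 59.7600
Denominator Σ(z_t−z̄)² = 179.8200
r_1 = 59.7600 / 179.8200 = 0.332

0.332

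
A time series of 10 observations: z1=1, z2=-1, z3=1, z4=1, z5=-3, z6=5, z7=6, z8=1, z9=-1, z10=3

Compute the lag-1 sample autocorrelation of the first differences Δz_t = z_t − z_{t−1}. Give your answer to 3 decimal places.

First differences Δz: -2, 2, 0, -4, 8, 1, -5, -2, 4
Mean of differences = 0.2222
Numerator Σ(Δz_t−Δz̄)(Δz_{t+1}−Δz̄) = -31.0494
Denominator Σ(Δz_t−Δz̄)² = 133.5556
r_1(Δz) = -31.0494 / 133.5556 = -0.232

-0.232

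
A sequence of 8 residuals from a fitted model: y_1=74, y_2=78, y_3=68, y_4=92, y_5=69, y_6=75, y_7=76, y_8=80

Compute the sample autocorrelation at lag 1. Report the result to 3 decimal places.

-0.649

Mean ȳ = (74 + 78 + 68 + 92 + 69 + 75 + 76 + 80)/8 = 76.5000
Deviations from mean: -2.5000, 1.5000, -8.5000, 15.5000, -7.5000, -1.5000, -0.5000, 3.5000
Numerator Σ_{t=1}^{7}(y_t−ȳ)(y_{t+1}−ȳ) = -254.2500
Denominator Σ(y_t−ȳ)² = 392.0000
r_1 = -254.2500 / 392.0000 = -0.649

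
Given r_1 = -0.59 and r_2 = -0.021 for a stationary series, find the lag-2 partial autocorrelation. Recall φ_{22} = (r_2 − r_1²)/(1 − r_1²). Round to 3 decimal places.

φ_{22} = (r_2 − r_1²) / (1 − r_1²)
r_1² = (-0.59)² = 0.3481
Numerator = -0.021 − 0.3481 = -0.3691; denominator = 1 − 0.3481 = 0.6519
φ_{22} = -0.3691 / 0.6519 = -0.566

-0.566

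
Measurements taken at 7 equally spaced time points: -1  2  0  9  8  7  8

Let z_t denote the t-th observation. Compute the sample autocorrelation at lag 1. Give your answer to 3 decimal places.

Mean z̄ = (-1 + 2 + 0 + 9 + 8 + 7 + 8)/7 = 4.7143
Σ(z_t−z̄)(z_{t+1}−z̄) = (15.5102) + (12.7959) + (-20.2041) + (14.0816) + (7.5102) + (7.5102) = 37.2041
Denominator Σ(z_t−z̄)² = 107.4286
r_1 = 37.2041 / 107.4286 = 0.346

0.346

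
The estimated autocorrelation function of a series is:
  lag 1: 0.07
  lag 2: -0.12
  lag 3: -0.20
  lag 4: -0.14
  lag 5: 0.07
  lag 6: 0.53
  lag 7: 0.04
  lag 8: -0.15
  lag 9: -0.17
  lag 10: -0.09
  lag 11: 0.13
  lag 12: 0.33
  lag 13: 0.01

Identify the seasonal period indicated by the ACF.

The largest autocorrelation is r_6 = 0.53, with a weaker echo at lag 12 (0.33); the remaining lags stay at or below 0.13.
The dominant spike at lag 6 indicates a seasonal period of 6.

6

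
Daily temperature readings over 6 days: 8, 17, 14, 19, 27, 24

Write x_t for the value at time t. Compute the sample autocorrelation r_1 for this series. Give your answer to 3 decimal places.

0.307

Mean x̄ = (8 + 17 + 14 + 19 + 27 + 24)/6 = 18.1667
Deviations from mean: -10.1667, -1.1667, -4.1667, 0.8333, 8.8333, 5.8333
Numerator Σ_{t=1}^{5}(x_t−x̄)(x_{t+1}−x̄) = 72.1389
Denominator Σ(x_t−x̄)² = 234.8333
r_1 = 72.1389 / 234.8333 = 0.307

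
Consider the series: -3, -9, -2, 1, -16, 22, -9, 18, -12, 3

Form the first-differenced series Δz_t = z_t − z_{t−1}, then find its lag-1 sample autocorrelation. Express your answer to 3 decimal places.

First differences Δz: -6, 7, 3, -17, 38, -31, 27, -30, 15
Mean of differences = 0.6667
Numerator Σ(Δz_t−Δz̄)(Δz_{t+1}−Δz̄) = -3991.4444
Denominator Σ(Δz_t−Δz̄)² = 4638.0000
r_1(Δz) = -3991.4444 / 4638.0000 = -0.861

-0.861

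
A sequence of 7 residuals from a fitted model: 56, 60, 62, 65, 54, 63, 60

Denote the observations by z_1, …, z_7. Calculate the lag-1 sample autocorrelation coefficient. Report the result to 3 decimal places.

-0.422

Mean z̄ = (56 + 60 + 62 + 65 + 54 + 63 + 60)/7 = 60.0000
Σ(z_t−z̄)(z_{t+1}−z̄) = (0.0000) + (0.0000) + (10.0000) + (-30.0000) + (-18.0000) + (0.0000) = -38.0000
Denominator Σ(z_t−z̄)² = 90.0000
r_1 = -38.0000 / 90.0000 = -0.422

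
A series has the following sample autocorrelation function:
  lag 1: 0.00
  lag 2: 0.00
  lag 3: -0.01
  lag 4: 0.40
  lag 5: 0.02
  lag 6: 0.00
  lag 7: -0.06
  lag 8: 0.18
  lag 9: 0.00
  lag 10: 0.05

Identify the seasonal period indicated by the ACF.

The largest autocorrelation is r_4 = 0.40, with a weaker echo at lag 8 (0.18); the remaining lags stay at or below 0.05.
The dominant spike at lag 4 indicates a seasonal period of 4.

4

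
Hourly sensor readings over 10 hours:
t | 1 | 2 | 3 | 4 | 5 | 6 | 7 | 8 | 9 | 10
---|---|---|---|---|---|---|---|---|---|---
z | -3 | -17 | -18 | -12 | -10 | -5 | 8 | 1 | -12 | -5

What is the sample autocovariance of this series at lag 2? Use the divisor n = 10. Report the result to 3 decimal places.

-5.738

Mean z̄ = (-3 − 17 − 18 − 12 − 10 − 5 + 8 + 1 − 12 − 5)/10 = -7.3000
Σ_{t=1}^{8}(z_t−z̄)(z_{t+2}−z̄) = -57.3800
γ_2 = -57.3800 / 10 = -5.738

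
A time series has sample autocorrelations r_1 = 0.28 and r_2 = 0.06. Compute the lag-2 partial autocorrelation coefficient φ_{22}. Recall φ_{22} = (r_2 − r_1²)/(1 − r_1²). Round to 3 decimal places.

-0.020

φ_{22} = (r_2 − r_1²) / (1 − r_1²)
r_1² = (0.28)² = 0.0784
Numerator = 0.06 − 0.0784 = -0.0184; denominator = 1 − 0.0784 = 0.9216
φ_{22} = -0.0184 / 0.9216 = -0.020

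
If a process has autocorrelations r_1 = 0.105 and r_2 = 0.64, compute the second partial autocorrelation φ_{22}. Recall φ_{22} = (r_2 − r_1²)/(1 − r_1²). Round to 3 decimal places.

0.636

φ_{22} = (r_2 − r_1²) / (1 − r_1²)
r_1² = (0.105)² = 0.011025
Numerator = 0.64 − 0.0110 = 0.6290; denominator = 1 − 0.0110 = 0.9890
φ_{22} = 0.6290 / 0.9890 = 0.636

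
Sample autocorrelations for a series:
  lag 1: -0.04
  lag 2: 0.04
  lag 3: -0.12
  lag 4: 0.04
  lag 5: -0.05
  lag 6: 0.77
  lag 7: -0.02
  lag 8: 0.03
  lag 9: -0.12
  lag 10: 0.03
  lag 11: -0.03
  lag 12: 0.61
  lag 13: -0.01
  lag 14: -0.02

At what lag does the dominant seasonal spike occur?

The largest autocorrelation is r_6 = 0.77, with a weaker echo at lag 12 (0.61); the remaining lags stay at or below 0.04.
The dominant spike at lag 6 indicates a seasonal period of 6.

6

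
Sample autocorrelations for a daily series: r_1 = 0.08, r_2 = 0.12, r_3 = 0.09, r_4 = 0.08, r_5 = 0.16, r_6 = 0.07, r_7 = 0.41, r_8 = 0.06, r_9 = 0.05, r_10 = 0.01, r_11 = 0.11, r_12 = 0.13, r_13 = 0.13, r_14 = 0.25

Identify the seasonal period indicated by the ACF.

7

The largest autocorrelation is r_7 = 0.41, with a weaker echo at lag 14 (0.25); the remaining lags stay at or below 0.16.
The dominant spike at lag 7 indicates a seasonal period of 7.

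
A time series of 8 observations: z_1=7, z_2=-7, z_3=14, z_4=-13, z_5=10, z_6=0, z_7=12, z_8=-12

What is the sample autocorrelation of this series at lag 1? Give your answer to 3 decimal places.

-0.750

Mean z̄ = (7 − 7 + 14 − 13 + 10 + 0 + 12 − 12)/8 = 1.3750
Deviations from mean: 5.6250, -8.3750, 12.6250, -14.3750, 8.6250, -1.3750, 10.6250, -13.3750
Σ(z_t−z̄)(z_{t+1}−z̄) = (-47.1094) + (-105.7344) + (-181.4844) + (-123.9844) + (-11.8594) + (-14.6094) + (-142.1094) = -626.8906
Denominator Σ(z_t−z̄)² = 835.8750
r_1 = -626.8906 / 835.8750 = -0.750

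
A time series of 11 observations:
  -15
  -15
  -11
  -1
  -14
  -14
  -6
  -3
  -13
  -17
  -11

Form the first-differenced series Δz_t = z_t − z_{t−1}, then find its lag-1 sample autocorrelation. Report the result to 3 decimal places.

First differences Δz: 0, 4, 10, -13, 0, 8, 3, -10, -4, 6
Mean of differences = 0.4000
Numerator Σ(Δz_t−Δz̄)(Δz_{t+1}−Δz̄) = -79.3600
Denominator Σ(Δz_t−Δz̄)² = 508.4000
r_1(Δz) = -79.3600 / 508.4000 = -0.156

-0.156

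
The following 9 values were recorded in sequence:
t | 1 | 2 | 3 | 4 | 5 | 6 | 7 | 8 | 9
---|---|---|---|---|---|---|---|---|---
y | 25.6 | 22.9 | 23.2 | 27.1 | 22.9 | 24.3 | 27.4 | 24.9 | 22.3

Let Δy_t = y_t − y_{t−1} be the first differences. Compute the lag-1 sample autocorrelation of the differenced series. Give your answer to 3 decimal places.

First differences Δy: -2.7, 0.3, 3.9, -4.2, 1.4, 3.1, -2.5, -2.6
Mean of differences = -0.4125
Numerator Σ(Δy_t−Δȳ)(Δy_{t+1}−Δȳ) = -18.1552
Denominator Σ(Δy_t−Δȳ)² = 63.4488
r_1(Δy) = -18.1552 / 63.4488 = -0.286

-0.286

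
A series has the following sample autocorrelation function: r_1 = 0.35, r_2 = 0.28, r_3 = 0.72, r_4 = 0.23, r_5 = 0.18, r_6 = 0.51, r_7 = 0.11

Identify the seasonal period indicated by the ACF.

3

The largest autocorrelation is r_3 = 0.72, with a weaker echo at lag 6 (0.51); the remaining lags stay at or below 0.35. The elevated value at lag 1 (0.35), dropping to 0.28 at lag 2, reflects decaying short-term dependence rather than seasonality.
The dominant spike at lag 3 indicates a seasonal period of 3.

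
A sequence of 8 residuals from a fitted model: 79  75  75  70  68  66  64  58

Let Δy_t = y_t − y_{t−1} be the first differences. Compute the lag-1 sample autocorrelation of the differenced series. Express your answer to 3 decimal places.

First differences Δy: -4, 0, -5, -2, -2, -2, -6
Mean of differences = -3.0000
Numerator Σ(Δy_t−Δȳ)(Δy_{t+1}−Δȳ) = -12.0000
Denominator Σ(Δy_t−Δȳ)² = 26.0000
r_1(Δy) = -12.0000 / 26.0000 = -0.462

-0.462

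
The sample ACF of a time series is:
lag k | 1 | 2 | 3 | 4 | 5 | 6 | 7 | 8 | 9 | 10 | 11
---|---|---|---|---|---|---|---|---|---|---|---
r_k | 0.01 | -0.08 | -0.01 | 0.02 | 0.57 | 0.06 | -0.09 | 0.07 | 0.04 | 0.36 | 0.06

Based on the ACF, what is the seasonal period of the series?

The largest autocorrelation is r_5 = 0.57, with a weaker echo at lag 10 (0.36); the remaining lags stay at or below 0.07.
The dominant spike at lag 5 indicates a seasonal period of 5.

5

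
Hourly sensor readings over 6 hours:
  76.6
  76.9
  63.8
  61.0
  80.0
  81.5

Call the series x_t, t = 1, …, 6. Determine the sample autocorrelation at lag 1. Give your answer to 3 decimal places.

Mean x̄ = (76.6 + 76.9 + 63.8 + 61.0 + 80.0 + 81.5)/6 = 73.3000
Deviations from mean: 3.3000, 3.6000, -9.5000, -12.3000, 6.7000, 8.2000
Σ(x_t−x̄)(x_{t+1}−x̄) = (11.8800) + (-34.2000) + (116.8500) + (-82.4100) + (54.9400) = 67.0600
Denominator Σ(x_t−x̄)² = 377.5200
r_1 = 67.0600 / 377.5200 = 0.178

0.178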